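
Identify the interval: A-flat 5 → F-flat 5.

major 3rd

Descending from Ab5 to Fb5 is the same interval as ascending Fb5 to Ab5.
F to A spans three letter names (F-G-A) — that makes it a third of some quality.
Fb5 to Ab5 is 4 semitones, matching the major third exactly, so the quality is major.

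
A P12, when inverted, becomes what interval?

First reduce the compound perfect twelfth to its simple form, a perfect fifth.
The rule of nine gives the new number: 9 − 5 = 4, so a fifth becomes a fourth.
Quality inverts too: perfect stays perfect. That makes the inversion a perfect fourth.

P4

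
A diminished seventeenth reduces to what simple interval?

Subtracting seven from the interval number removes an octave: 17 − 14 = 3.
So a diminished seventeenth is 2 octaves plus a diminished third. The quality is unchanged.

diminished third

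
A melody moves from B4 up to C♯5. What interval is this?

major second

B to C spans two letter names (B-C), so the interval is some kind of second.
Counting semitones, B4→C#5 is 2, which is the major second.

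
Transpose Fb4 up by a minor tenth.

Abb5

Counting three letter names plus an octave up from F lands on A.
A minor tenth spans 15 semitones, so from Fb4 the target pitch is Abb5.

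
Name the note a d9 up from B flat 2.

Two letters up from B (plus an octave) reaches C.
Moving 12 semitones up from Bb2 (the size of a diminished ninth) reaches Cbb4.

C double-flat 4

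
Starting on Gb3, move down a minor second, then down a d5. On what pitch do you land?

Down a minor second from Gb3: F3 (1 semitone down).
F3 down a diminished fifth → B2 (6 semitones).

B2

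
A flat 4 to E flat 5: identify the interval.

A to E spans five letter names (A-B-C-D-E): a fifth.
Ab4 to Eb5 is 7 semitones, matching the perfect fifth exactly, so the quality is perfect.

perfect fifth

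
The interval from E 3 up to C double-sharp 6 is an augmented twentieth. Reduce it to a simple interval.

Each octave removed subtracts seven from the number: 20 − 14 = 6.
So an augmented twentieth is 2 octaves plus an augmented sixth. The quality is unchanged.

A6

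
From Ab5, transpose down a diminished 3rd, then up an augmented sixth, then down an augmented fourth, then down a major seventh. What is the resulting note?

Ab5 down a diminished third → F#5 (2 semitones).
An augmented sixth up from F#5 is D##6.
An augmented fourth down from D##6 is A#5.
A#5 down a major seventh → B4 (11 semitones).

B4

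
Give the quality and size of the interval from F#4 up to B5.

perfect eleventh

F to B spans four letter names (F-G-A-B), plus an octave: an eleventh.
Counting semitones, F#4→B5 is 17, which is the perfect eleventh.
(Equivalently, a compound perfect fourth: a perfect fourth plus an octave.)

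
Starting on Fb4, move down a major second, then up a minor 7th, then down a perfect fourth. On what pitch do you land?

Abb4

A major second down from Fb4 is Ebb4.
Ebb4 up a minor seventh → Dbb5 (10 semitones).
Down a perfect fourth from Dbb5: Abb4 (5 semitones down).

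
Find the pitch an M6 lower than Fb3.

The sixth takes the letter from F down to A.
A major sixth is 9 semitones; 9 semitones down from Fb3 gives Abb2.

Abb2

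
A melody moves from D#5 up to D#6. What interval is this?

D to D is the same letter name, plus an octave, so the interval is some kind of octave.
D#5 to D#6 is 12 semitones, matching the perfect octave exactly, so the quality is perfect.

perfect 8th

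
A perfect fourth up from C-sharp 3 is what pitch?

The fourth takes the letter from C up to F.
A perfect fourth is 5 semitones; 5 semitones up from C#3 gives F#3.

F-sharp 3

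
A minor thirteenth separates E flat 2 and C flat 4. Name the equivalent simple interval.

minor sixth

Each octave removed subtracts seven from the number: 13 − 7 = 6.
Quality carries through unchanged, so the simple form is a minor sixth.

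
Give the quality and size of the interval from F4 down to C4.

Descending from F4 to C4 is the same interval as ascending C4 to F4.
C to F spans four letter names (C-D-E-F) — that makes it a fourth of some quality.
C4 to F4 is 5 semitones, matching the perfect fourth exactly, so the quality is perfect.

P4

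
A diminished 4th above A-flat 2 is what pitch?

D-double-flat 3

Four letter names up from A: D.
A diminished fourth is 4 semitones; 4 semitones up from Ab2 gives Dbb3.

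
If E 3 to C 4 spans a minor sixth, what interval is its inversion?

The rule of nine gives the new number: 9 − 6 = 3, so a sixth becomes a third.
Quality inverts too: minor becomes major. That makes the inversion a major third.

major 3rd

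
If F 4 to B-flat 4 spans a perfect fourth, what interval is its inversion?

Inverted interval numbers add to nine, so a fourth pairs with a fifth (4 + 5 = 9).
And perfect stays perfect under inversion, so we get a perfect fifth.

perfect 5th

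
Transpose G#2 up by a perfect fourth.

Counting four letter names up from G lands on C.
A perfect fourth spans 5 semitones, so from G#2 the target pitch is C#3.

C#3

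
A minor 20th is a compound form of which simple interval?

minor sixth

Each octave removed subtracts seven from the number: 20 − 14 = 6.
So a minor twentieth is 2 octaves plus a minor sixth. The quality is unchanged.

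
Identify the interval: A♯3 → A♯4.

perfect 8th

A to A is the same letter name, plus an octave — that makes it an octave of some quality.
The perfect octave spans 12 semitones, and A#3 to A#4 is exactly 12 semitones — so this is a perfect octave.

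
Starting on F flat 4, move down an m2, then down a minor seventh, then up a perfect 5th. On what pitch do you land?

C 4

A minor second down from Fb4 is Eb4.
A minor seventh down from Eb4 is F3.
F3 up a perfect fifth → C4 (7 semitones).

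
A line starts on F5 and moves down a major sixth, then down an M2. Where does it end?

Gb4

A major sixth down from F5 is Ab4.
Ab4 down a major second → Gb4 (2 semitones).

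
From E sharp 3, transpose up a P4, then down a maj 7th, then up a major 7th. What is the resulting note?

A sharp 3

A perfect fourth up from E#3 is A#3.
A major seventh down from A#3 is B2.
B2 up a major seventh → A#3 (11 semitones).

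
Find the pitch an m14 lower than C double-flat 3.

Counting seven letter names plus an octave down from C lands on D.
A minor fourteenth spans 22 semitones, so from Cbb3 the target pitch is Dbb1.

D double-flat 1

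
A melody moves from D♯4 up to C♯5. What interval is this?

D to C spans seven letter names (D-E-F-G-A-B-C), so the interval is some kind of seventh.
At 10 semitones, D#4→C#5 falls one short of a major seventh: minor.

m7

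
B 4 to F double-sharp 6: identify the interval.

augmented twelfth

B to F spans five letter names (B-C-D-E-F), plus an octave — that makes it a twelfth of some quality.
A perfect twelfth would be 19 semitones; B4 to F##6 is 20, one semitone wider, so the interval is augmented.
(Equivalently, a compound augmented fifth: an augmented fifth plus an octave.)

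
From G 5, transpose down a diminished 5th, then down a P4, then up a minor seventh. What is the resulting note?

Down a diminished fifth from G5: C#5 (6 semitones down).
Down a perfect fourth from C#5: G#4 (5 semitones down).
G#4 up a minor seventh → F#5 (10 semitones).

F sharp 5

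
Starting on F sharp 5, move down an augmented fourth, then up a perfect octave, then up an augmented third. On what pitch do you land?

E sharp 6

An augmented fourth down from F#5 is C5.
A perfect octave up from C5 is C6.
C6 up an augmented third → E#6 (5 semitones).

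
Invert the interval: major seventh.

minor second

The rule of nine gives the new number: 9 − 7 = 2, so a seventh becomes a second.
And major becomes minor under inversion, so we get a minor second.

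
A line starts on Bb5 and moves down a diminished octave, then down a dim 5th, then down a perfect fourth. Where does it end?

A diminished octave down from Bb5 is B4.
Down a diminished fifth from B4: E#4 (6 semitones down).
Down a perfect fourth from E#4: B#3 (5 semitones down).

B#3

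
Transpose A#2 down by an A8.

A1

An octave keeps the letter name A, an octave down from A.
Moving 13 semitones down from A#2 (the size of an augmented octave) reaches A1.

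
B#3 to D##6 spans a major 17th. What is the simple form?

major third

Subtracting seven from the interval number removes an octave: 17 − 14 = 3.
Quality carries through unchanged, so the simple form is a major third.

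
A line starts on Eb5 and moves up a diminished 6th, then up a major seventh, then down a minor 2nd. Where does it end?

Ab6

Eb5 up a diminished sixth → Cbb6 (7 semitones).
Up a major seventh from Cbb6: Bbb6 (11 semitones up).
A minor second down from Bbb6 is Ab6.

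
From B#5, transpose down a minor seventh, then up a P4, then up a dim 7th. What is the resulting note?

B#5 down a minor seventh → C##5 (10 semitones).
A perfect fourth up from C##5 is F##5.
F##5 up a diminished seventh → E6 (9 semitones).

E6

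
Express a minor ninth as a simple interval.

Subtracting seven from the interval number removes an octave: 9 − 7 = 2.
So a minor ninth is an octave plus a minor second. The quality is unchanged.

m2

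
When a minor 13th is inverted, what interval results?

First reduce the compound minor thirteenth to its simple form, a minor sixth.
Inverted interval numbers add to nine, so a sixth pairs with a third (6 + 3 = 9).
Quality inverts too: minor becomes major. That makes the inversion a major third.

major third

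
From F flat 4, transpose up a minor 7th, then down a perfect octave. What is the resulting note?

E double-flat 4

Fb4 up a minor seventh → Ebb5 (10 semitones).
A perfect octave down from Ebb5 is Ebb4.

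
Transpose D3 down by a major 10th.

Three letters down from D (plus an octave) reaches B.
Moving 16 semitones down from D3 (the size of a major tenth) reaches Bb1.

Bb1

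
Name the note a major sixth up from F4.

D5

Counting six letter names up from F lands on D.
A major sixth is 9 semitones; 9 semitones up from F4 gives D5.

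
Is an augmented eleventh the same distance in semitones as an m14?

No

18 semitones (augmented eleventh) vs 22 semitones (minor fourteenth): not equal.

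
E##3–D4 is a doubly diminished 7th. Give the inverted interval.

Interval numbers invert to sum to nine: 7 + 2 = 9, so a seventh inverts to a second.
Quality inverts too: doubly diminished becomes doubly augmented. That makes the inversion a doubly augmented second.

doubly augmented second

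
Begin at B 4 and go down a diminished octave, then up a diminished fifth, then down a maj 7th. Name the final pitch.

G 3

B4 down a diminished octave → B#3 (11 semitones).
Up a diminished fifth from B#3: F#4 (6 semitones up).
Down a major seventh from F#4: G3 (11 semitones down).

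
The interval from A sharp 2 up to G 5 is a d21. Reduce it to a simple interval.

Take out 2 octaves (14 from the number): 21 − 14 = 7.
That makes a diminished twenty-first a compound diminished seventh — 2 octaves plus a diminished seventh.

diminished 7th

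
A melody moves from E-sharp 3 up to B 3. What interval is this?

diminished fifth

E to B spans five letter names (E-F-G-A-B), so the interval is some kind of fifth.
A perfect fifth would be 7 semitones; E#3 to B3 is 6, one semitone narrower, so the interval is diminished.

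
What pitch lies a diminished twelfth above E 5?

Five letters up from E (plus an octave) reaches B.
A diminished twelfth is 18 semitones; 18 semitones up from E5 gives Bb6.

B flat 6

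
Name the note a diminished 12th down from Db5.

G3

Five letters down from D (plus an octave) reaches G.
A diminished twelfth spans 18 semitones, so from Db5 the target pitch is G3.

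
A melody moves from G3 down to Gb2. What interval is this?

Descending from G3 to Gb2 is the same interval as ascending Gb2 to G3.
G to G is the same letter name, plus an octave — that makes it an octave of some quality.
The perfect octave is 12 semitones; here we have 13, one semitone wider: augmented.

augmented octave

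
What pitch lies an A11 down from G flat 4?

D double-flat 3

The eleventh's letter: G down four letter names plus an octave → D.
Moving 18 semitones down from Gb4 (the size of an augmented eleventh) reaches Dbb3.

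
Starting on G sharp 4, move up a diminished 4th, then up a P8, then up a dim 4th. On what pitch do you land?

G#4 up a diminished fourth → C5 (4 semitones).
A perfect octave up from C5 is C6.
C6 up a diminished fourth → Fb6 (4 semitones).

F flat 6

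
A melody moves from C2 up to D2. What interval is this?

major 2nd

C to D spans two letter names (C-D) — that makes it a second of some quality.
C2 to D2 is 2 semitones, matching the major second exactly, so the quality is major.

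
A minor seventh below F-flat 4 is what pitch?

G-flat 3

Seven letter names down from F: G.
A minor seventh spans 10 semitones, so from Fb4 the target pitch is Gb3.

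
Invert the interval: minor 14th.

major second

First reduce the compound minor fourteenth to its simple form, a minor seventh.
The rule of nine gives the new number: 9 − 7 = 2, so a seventh becomes a second.
Quality inverts too: minor becomes major. That makes the inversion a major second.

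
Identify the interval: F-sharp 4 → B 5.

perfect eleventh

F to B spans four letter names (F-G-A-B), plus an octave — that makes it an eleventh of some quality.
Counting semitones, F#4→B5 is 17, which is the perfect eleventh.
(Equivalently, a compound perfect fourth: a perfect fourth plus an octave.)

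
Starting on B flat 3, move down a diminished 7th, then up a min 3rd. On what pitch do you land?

A diminished seventh down from Bb3 is C#3.
C#3 up a minor third → E3 (3 semitones).

E 3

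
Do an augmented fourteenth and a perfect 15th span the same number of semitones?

Yes

Both span 24 semitones: an augmented fourteenth and a perfect fifteenth are the same chromatic distance.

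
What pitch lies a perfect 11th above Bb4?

The eleventh's letter: B up four letter names plus an octave → E.
Moving 17 semitones up from Bb4 (the size of a perfect eleventh) reaches Eb6.

Eb6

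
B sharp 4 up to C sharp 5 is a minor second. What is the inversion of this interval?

Inverted interval numbers add to nine, so a second pairs with a seventh (2 + 7 = 9).
And minor becomes major under inversion, so we get a major seventh.

major 7th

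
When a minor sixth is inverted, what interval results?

Inverted interval numbers add to nine, so a sixth pairs with a third (6 + 3 = 9).
The quality also flips — minor becomes major — giving a major third.

M3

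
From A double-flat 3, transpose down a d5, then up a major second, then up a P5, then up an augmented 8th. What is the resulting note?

B 4

Abb3 down a diminished fifth → Db3 (6 semitones).
A major second up from Db3 is Eb3.
Eb3 up a perfect fifth → Bb3 (7 semitones).
Bb3 up an augmented octave → B4 (13 semitones).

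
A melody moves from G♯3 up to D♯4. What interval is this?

perfect fifth

G to D spans five letter names (G-A-B-C-D) — that makes it a fifth of some quality.
G#3 to D#4 is 7 semitones, matching the perfect fifth exactly, so the quality is perfect.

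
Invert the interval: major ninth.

First reduce the compound major ninth to its simple form, a major second.
Inverted interval numbers add to nine, so a second pairs with a seventh (2 + 7 = 9).
And major becomes minor under inversion, so we get a minor seventh.

minor seventh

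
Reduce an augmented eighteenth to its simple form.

augmented 4th

Take out 2 octaves (14 from the number): 18 − 14 = 4.
Quality carries through unchanged, so the simple form is an augmented fourth.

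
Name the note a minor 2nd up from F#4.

G4

Counting two letter names up from F lands on G.
A minor second is 1 semitone; 1 semitone up from F#4 gives G4.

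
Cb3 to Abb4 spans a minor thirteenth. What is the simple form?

m6

Subtracting seven from the interval number removes an octave: 13 − 7 = 6.
So a minor thirteenth is an octave plus a minor sixth. The quality is unchanged.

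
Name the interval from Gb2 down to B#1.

Descending from Gb2 to B#1 is the same interval as ascending B#1 to Gb2.
B to G spans six letter names (B-C-D-E-F-G), so the interval is some kind of sixth.
The major sixth is 9 semitones; here we have 6, three semitones narrower: doubly diminished.

doubly diminished sixth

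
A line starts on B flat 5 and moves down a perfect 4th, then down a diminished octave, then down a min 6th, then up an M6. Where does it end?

Down a perfect fourth from Bb5: F5 (5 semitones down).
A diminished octave down from F5 is F#4.
A minor sixth down from F#4 is A#3.
A#3 up a major sixth → F##4 (9 semitones).

F double-sharp 4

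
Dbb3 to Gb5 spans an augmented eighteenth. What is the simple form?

A4

Take out 2 octaves (14 from the number): 18 − 14 = 4.
That makes an augmented eighteenth a compound augmented fourth — 2 octaves plus an augmented fourth.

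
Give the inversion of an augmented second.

d7

Inverted interval numbers add to nine, so a second pairs with a seventh (2 + 7 = 9).
And augmented becomes diminished under inversion, so we get a diminished seventh.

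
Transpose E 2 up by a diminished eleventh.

Four letters up from E (plus an octave) reaches A.
A diminished eleventh is 16 semitones; 16 semitones up from E2 gives Ab3.

A-flat 3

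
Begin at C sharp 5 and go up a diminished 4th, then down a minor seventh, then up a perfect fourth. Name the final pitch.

C 5

Up a diminished fourth from C#5: F5 (4 semitones up).
F5 down a minor seventh → G4 (10 semitones).
Up a perfect fourth from G4: C5 (5 semitones up).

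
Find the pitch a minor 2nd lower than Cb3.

Two letter names down from C: B.
Moving 1 semitone down from Cb3 (the size of a minor second) reaches Bb2.

Bb2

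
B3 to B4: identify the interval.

B to B is the same letter name, plus an octave, so the interval is some kind of octave.
The perfect octave spans 12 semitones, and B3 to B4 is exactly 12 semitones — so this is a perfect octave.

perfect 8th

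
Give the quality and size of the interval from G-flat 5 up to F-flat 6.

G to F spans seven letter names (G-A-B-C-D-E-F) — that makes it a seventh of some quality.
A major seventh would be 11 semitones, but Gb5 to Fb6 is 10 — one semitone narrower, making it a minor seventh.

m7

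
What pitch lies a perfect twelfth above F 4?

Counting five letter names plus an octave up from F lands on C.
A perfect twelfth spans 19 semitones, so from F4 the target pitch is C6.

C 6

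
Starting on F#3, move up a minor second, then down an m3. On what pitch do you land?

E3

F#3 up a minor second → G3 (1 semitone).
A minor third down from G3 is E3.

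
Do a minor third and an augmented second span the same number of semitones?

Yes

Both span 3 semitones: a minor third and an augmented second are the same chromatic distance.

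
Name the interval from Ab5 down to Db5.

Descending from Ab5 to Db5 is the same interval as ascending Db5 to Ab5.
D to A spans five letter names (D-E-F-G-A): a fifth.
Db5 to Ab5 is 7 semitones, matching the perfect fifth exactly, so the quality is perfect.

perfect fifth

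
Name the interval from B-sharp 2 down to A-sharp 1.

Descending from B#2 to A#1 is the same interval as ascending A#1 to B#2.
A to B spans two letter names (A-B), plus an octave, so the interval is some kind of ninth.
Counting semitones, A#1→B#2 is 14, which is the major ninth.
(Equivalently, a compound major second: a major second plus an octave.)

major 9th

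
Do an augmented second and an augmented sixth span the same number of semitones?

No

An augmented second spans 3 semitones; an augmented sixth spans 10 semitones. They differ by 7.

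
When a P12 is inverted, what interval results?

First reduce the compound perfect twelfth to its simple form, a perfect fifth.
Interval numbers invert to sum to nine: 5 + 4 = 9, so a fifth inverts to a fourth.
And perfect stays perfect under inversion, so we get a perfect fourth.

P4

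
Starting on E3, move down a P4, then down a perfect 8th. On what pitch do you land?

B1

Down a perfect fourth from E3: B2 (5 semitones down).
B2 down a perfect octave → B1 (12 semitones).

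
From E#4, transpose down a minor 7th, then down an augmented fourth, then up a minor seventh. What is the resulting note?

B3

Down a minor seventh from E#4: F##3 (10 semitones down).
An augmented fourth down from F##3 is C#3.
A minor seventh up from C#3 is B3.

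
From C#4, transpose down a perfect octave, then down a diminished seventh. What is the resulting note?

Down a perfect octave from C#4: C#3 (12 semitones down).
C#3 down a diminished seventh → D##2 (9 semitones).

D##2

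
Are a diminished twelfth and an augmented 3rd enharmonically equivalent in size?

A diminished twelfth spans 18 semitones; an augmented third spans 5 semitones. They differ by 13.

No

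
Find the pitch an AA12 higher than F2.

C##4

Counting five letter names plus an octave up from F lands on C.
A doubly augmented twelfth is 21 semitones; 21 semitones up from F2 gives C##4.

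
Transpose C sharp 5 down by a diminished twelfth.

Counting five letter names plus an octave down from C lands on F.
A diminished twelfth is 18 semitones; 18 semitones down from C#5 gives F##3.

F double-sharp 3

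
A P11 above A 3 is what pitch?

Four letters up from A (plus an octave) reaches D.
A perfect eleventh is 17 semitones; 17 semitones up from A3 gives D5.

D 5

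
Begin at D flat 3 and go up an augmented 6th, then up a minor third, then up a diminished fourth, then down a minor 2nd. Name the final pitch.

An augmented sixth up from Db3 is B3.
Up a minor third from B3: D4 (3 semitones up).
D4 up a diminished fourth → Gb4 (4 semitones).
A minor second down from Gb4 is F4.

F 4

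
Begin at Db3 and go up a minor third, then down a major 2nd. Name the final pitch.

Ebb3

Up a minor third from Db3: Fb3 (3 semitones up).
A major second down from Fb3 is Ebb3.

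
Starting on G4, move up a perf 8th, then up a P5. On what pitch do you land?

G4 up a perfect octave → G5 (12 semitones).
Up a perfect fifth from G5: D6 (7 semitones up).

D6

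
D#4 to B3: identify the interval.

Descending from D#4 to B3 is the same interval as ascending B3 to D#4.
B to D spans three letter names (B-C-D): a third.
The major third spans 4 semitones, and B3 to D#4 is exactly 4 semitones — so this is a major third.

M3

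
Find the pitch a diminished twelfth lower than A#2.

The twelfth's letter: A down five letter names plus an octave → D.
A diminished twelfth spans 18 semitones, so from A#2 the target pitch is D##1.

D##1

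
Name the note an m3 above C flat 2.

Three letter names up from C: E.
A minor third spans 3 semitones, so from Cb2 the target pitch is Ebb2.

E double-flat 2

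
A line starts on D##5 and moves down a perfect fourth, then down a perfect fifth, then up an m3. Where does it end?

Down a perfect fourth from D##5: A##4 (5 semitones down).
A perfect fifth down from A##4 is D##4.
A minor third up from D##4 is F##4.

F##4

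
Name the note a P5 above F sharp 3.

Five letter names up from F: C.
A perfect fifth spans 7 semitones, so from F#3 the target pitch is C#4.

C sharp 4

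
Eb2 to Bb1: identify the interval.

perfect fourth

Descending from Eb2 to Bb1 is the same interval as ascending Bb1 to Eb2.
B to E spans four letter names (B-C-D-E) — that makes it a fourth of some quality.
Bb1 to Eb2 is 5 semitones, matching the perfect fourth exactly, so the quality is perfect.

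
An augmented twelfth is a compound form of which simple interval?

augmented 5th

Take out an octave (7 from the number): 12 − 7 = 5.
That makes an augmented twelfth a compound augmented fifth — an octave plus an augmented fifth.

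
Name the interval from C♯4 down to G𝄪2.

Descending from C#4 to G##2 is the same interval as ascending G##2 to C#4.
G to C spans four letter names (G-A-B-C), plus an octave — that makes it an eleventh of some quality.
A perfect eleventh would be 17 semitones; G##2 to C#4 is 16, one semitone narrower, so the interval is diminished.
(Equivalently, a compound diminished fourth: a diminished fourth plus an octave.)

diminished eleventh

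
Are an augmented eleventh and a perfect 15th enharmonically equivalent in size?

An augmented eleventh is 18 semitones but a perfect fifteenth is 24 semitones — different sizes.

No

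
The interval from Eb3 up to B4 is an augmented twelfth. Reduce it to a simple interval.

augmented 5th

Each octave removed subtracts seven from the number: 12 − 7 = 5.
Quality carries through unchanged, so the simple form is an augmented fifth.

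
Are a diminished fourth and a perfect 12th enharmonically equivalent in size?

No

A diminished fourth is 4 semitones but a perfect twelfth is 19 semitones — different sizes.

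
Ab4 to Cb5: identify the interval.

minor 3rd

A to C spans three letter names (A-B-C), so the interval is some kind of third.
At 3 semitones, Ab4→Cb5 falls one short of a major third: minor.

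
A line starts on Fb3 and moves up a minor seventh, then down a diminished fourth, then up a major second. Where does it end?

A minor seventh up from Fb3 is Ebb4.
A diminished fourth down from Ebb4 is Bb3.
Bb3 up a major second → C4 (2 semitones).

C4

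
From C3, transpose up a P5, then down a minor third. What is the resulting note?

A perfect fifth up from C3 is G3.
A minor third down from G3 is E3.

E3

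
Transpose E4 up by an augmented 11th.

Counting four letter names plus an octave up from E lands on A.
An augmented eleventh spans 18 semitones, so from E4 the target pitch is A#5.

A#5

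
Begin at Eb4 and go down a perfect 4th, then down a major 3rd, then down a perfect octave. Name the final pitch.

Gb2

Eb4 down a perfect fourth → Bb3 (5 semitones).
Bb3 down a major third → Gb3 (4 semitones).
A perfect octave down from Gb3 is Gb2.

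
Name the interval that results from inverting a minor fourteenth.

major second

First reduce the compound minor fourteenth to its simple form, a minor seventh.
The rule of nine gives the new number: 9 − 7 = 2, so a seventh becomes a second.
And minor becomes major under inversion, so we get a major second.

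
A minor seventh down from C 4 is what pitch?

The seventh takes the letter from C down to D.
A minor seventh spans 10 semitones, so from C4 the target pitch is D3.

D 3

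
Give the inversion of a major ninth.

First reduce the compound major ninth to its simple form, a major second.
The rule of nine gives the new number: 9 − 2 = 7, so a second becomes a seventh.
The quality also flips — major becomes minor — giving a minor seventh.

m7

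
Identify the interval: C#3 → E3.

C to E spans three letter names (C-D-E), so the interval is some kind of third.
C#3 to E3 is 3 semitones, a half step short of the major third (4), so this is minor.

minor third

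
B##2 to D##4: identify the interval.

minor tenth

B to D spans three letter names (B-C-D), plus an octave, so the interval is some kind of tenth.
At 15 semitones, B##2→D##4 falls one short of a major tenth: minor.
(Equivalently, a compound minor third: a minor third plus an octave.)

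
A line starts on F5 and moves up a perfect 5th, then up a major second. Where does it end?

D6

A perfect fifth up from F5 is C6.
Up a major second from C6: D6 (2 semitones up).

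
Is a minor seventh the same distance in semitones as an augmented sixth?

Yes

A minor seventh = 10 semitones = an augmented sixth; enharmonically equal.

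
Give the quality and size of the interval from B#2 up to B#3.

B to B is the same letter name, plus an octave: an octave.
Counting semitones, B#2→B#3 is 12, which is the perfect octave.

perfect octave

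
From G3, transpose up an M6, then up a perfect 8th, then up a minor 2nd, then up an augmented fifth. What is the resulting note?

G3 up a major sixth → E4 (9 semitones).
A perfect octave up from E4 is E5.
A minor second up from E5 is F5.
An augmented fifth up from F5 is C#6.

C#6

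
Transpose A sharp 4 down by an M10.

The tenth's letter: A down three letter names plus an octave → F.
Moving 16 semitones down from A#4 (the size of a major tenth) reaches F#3.

F sharp 3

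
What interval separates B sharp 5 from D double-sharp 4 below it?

minor 13th

Descending from B#5 to D##4 is the same interval as ascending D##4 to B#5.
D to B spans six letter names (D-E-F-G-A-B), plus an octave — that makes it a thirteenth of some quality.
D##4 to B#5 is 20 semitones, a half step short of the major thirteenth (21), so this is minor.
(Equivalently, a compound minor sixth: a minor sixth plus an octave.)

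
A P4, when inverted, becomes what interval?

The rule of nine gives the new number: 9 − 4 = 5, so a fourth becomes a fifth.
Quality inverts too: perfect stays perfect. That makes the inversion a perfect fifth.

P5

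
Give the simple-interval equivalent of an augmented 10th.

augmented 3rd

Take out an octave (7 from the number): 10 − 7 = 3.
So an augmented tenth is an octave plus an augmented third. The quality is unchanged.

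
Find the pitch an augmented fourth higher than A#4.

D##5

The fourth takes the letter from A up to D.
Moving 6 semitones up from A#4 (the size of an augmented fourth) reaches D##5.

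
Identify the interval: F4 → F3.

perfect octave

Descending from F4 to F3 is the same interval as ascending F3 to F4.
F to F is the same letter name, plus an octave, so the interval is some kind of octave.
F3 to F4 is 12 semitones, matching the perfect octave exactly, so the quality is perfect.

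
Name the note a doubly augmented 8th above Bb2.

B#3

An octave keeps the letter name B, an octave up from B.
A doubly augmented octave is 14 semitones; 14 semitones up from Bb2 gives B#3.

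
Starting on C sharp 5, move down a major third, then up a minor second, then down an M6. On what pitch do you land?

D flat 4

Down a major third from C#5: A4 (4 semitones down).
A minor second up from A4 is Bb4.
Bb4 down a major sixth → Db4 (9 semitones).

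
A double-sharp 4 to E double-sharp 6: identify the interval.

perfect 12th

A to E spans five letter names (A-B-C-D-E), plus an octave — that makes it a twelfth of some quality.
The perfect twelfth spans 19 semitones, and A##4 to E##6 is exactly 19 semitones — so this is a perfect twelfth.
(Equivalently, a compound perfect fifth: a perfect fifth plus an octave.)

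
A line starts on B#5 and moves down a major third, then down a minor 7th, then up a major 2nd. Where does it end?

B#4

B#5 down a major third → G#5 (4 semitones).
A minor seventh down from G#5 is A#4.
A#4 up a major second → B#4 (2 semitones).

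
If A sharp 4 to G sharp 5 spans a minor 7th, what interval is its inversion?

The rule of nine gives the new number: 9 − 7 = 2, so a seventh becomes a second.
Quality inverts too: minor becomes major. That makes the inversion a major second.

major 2nd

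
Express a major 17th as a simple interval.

M3

Subtracting seven from the interval number removes an octave: 17 − 14 = 3.
Quality carries through unchanged, so the simple form is a major third.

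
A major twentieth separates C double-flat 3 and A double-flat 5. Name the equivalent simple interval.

Subtracting seven from the interval number removes an octave: 20 − 14 = 6.
So a major twentieth is 2 octaves plus a major sixth. The quality is unchanged.

major 6th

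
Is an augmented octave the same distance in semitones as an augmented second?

An augmented octave is 13 semitones but an augmented second is 3 semitones — different sizes.

No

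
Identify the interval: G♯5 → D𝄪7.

G to D spans five letter names (G-A-B-C-D), plus an octave — that makes it a twelfth of some quality.
G#5 to D##7 spans 20 semitones — one semitone wider than the perfect twelfth (19) — giving an augmented twelfth.
(Equivalently, a compound augmented fifth: an augmented fifth plus an octave.)

augmented twelfth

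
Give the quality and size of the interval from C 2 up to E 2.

C to E spans three letter names (C-D-E) — that makes it a third of some quality.
C2 to E2 is 4 semitones, matching the major third exactly, so the quality is major.

major third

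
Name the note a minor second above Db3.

Ebb3

Counting two letter names up from D lands on E.
A minor second is 1 semitone; 1 semitone up from Db3 gives Ebb3.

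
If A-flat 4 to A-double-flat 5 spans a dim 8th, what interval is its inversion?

augmented 1st

Interval numbers invert to sum to nine: 8 + 1 = 9, so an octave inverts to a unison.
And diminished becomes augmented under inversion, so we get an augmented unison.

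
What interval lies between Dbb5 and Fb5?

D to F spans three letter names (D-E-F), so the interval is some kind of third.
Dbb5 to Fb5 is 4 semitones, matching the major third exactly, so the quality is major.

major 3rd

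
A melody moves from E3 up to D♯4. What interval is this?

major 7th

E to D spans seven letter names (E-F-G-A-B-C-D), so the interval is some kind of seventh.
The major seventh spans 11 semitones, and E3 to D#4 is exactly 11 semitones — so this is a major seventh.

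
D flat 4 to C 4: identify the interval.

minor 2nd

Descending from Db4 to C4 is the same interval as ascending C4 to Db4.
C to D spans two letter names (C-D), so the interval is some kind of second.
C4 to Db4 is 1 semitone, a half step short of the major second (2), so this is minor.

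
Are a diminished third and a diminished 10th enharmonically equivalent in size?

No

A diminished third is 2 semitones but a diminished tenth is 14 semitones — different sizes.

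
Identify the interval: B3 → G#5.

M13

B to G spans six letter names (B-C-D-E-F-G), plus an octave, so the interval is some kind of thirteenth.
Counting semitones, B3→G#5 is 21, which is the major thirteenth.
(Equivalently, a compound major sixth: a major sixth plus an octave.)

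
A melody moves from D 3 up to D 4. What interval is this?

D to D is the same letter name, plus an octave: an octave.
The perfect octave spans 12 semitones, and D3 to D4 is exactly 12 semitones — so this is a perfect octave.

perfect octave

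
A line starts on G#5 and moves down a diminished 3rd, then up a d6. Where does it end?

C#6

G#5 down a diminished third → E##5 (2 semitones).
A diminished sixth up from E##5 is C#6.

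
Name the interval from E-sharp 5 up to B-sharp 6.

perfect twelfth

E to B spans five letter names (E-F-G-A-B), plus an octave, so the interval is some kind of twelfth.
Counting semitones, E#5→B#6 is 19, which is the perfect twelfth.
(Equivalently, a compound perfect fifth: a perfect fifth plus an octave.)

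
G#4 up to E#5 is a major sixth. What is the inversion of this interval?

Interval numbers invert to sum to nine: 6 + 3 = 9, so a sixth inverts to a third.
The quality also flips — major becomes minor — giving a minor third.

m3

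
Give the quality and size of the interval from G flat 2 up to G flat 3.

perfect octave

G to G is the same letter name, plus an octave — that makes it an octave of some quality.
The perfect octave spans 12 semitones, and Gb2 to Gb3 is exactly 12 semitones — so this is a perfect octave.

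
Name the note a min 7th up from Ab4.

Seven letter names up from A: G.
A minor seventh spans 10 semitones, so from Ab4 the target pitch is Gb5.

Gb5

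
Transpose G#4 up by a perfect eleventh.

The eleventh's letter: G up four letter names plus an octave → C.
A perfect eleventh is 17 semitones; 17 semitones up from G#4 gives C#6.

C#6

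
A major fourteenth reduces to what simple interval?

Take out an octave (7 from the number): 14 − 7 = 7.
That makes a major fourteenth a compound major seventh — an octave plus a major seventh.

M7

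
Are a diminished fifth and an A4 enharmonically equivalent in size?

Both span 6 semitones: a diminished fifth and an augmented fourth are the same chromatic distance.

Yes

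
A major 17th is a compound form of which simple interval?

Take out 2 octaves (14 from the number): 17 − 14 = 3.
Quality carries through unchanged, so the simple form is a major third.

major 3rd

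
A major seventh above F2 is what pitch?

The seventh takes the letter from F up to E.
A major seventh is 11 semitones; 11 semitones up from F2 gives E3.

E3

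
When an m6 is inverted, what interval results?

M3

Inverted interval numbers add to nine, so a sixth pairs with a third (6 + 3 = 9).
Quality inverts too: minor becomes major. That makes the inversion a major third.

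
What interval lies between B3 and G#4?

B to G spans six letter names (B-C-D-E-F-G), so the interval is some kind of sixth.
The major sixth spans 9 semitones, and B3 to G#4 is exactly 9 semitones — so this is a major sixth.

major sixth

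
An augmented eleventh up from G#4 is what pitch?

The eleventh's letter: G up four letter names plus an octave → C.
An augmented eleventh is 18 semitones; 18 semitones up from G#4 gives C##6.

C##6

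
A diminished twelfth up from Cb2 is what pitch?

Gbb3

The twelfth's letter: C up five letter names plus an octave → G.
A diminished twelfth is 18 semitones; 18 semitones up from Cb2 gives Gbb3.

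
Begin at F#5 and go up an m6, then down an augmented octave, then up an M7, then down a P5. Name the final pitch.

F5

F#5 up a minor sixth → D6 (8 semitones).
An augmented octave down from D6 is Db5.
A major seventh up from Db5 is C6.
Down a perfect fifth from C6: F5 (7 semitones down).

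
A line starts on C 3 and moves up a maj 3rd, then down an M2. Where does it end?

D 3

A major third up from C3 is E3.
A major second down from E3 is D3.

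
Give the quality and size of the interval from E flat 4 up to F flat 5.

minor 9th

E to F spans two letter names (E-F), plus an octave, so the interval is some kind of ninth.
At 13 semitones, Eb4→Fb5 falls one short of a major ninth: minor.
(Equivalently, a compound minor second: a minor second plus an octave.)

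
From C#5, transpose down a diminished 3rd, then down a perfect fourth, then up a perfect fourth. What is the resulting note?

A##4

Down a diminished third from C#5: A##4 (2 semitones down).
Down a perfect fourth from A##4: E##4 (5 semitones down).
Up a perfect fourth from E##4: A##4 (5 semitones up).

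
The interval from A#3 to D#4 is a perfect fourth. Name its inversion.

perfect fifth

Interval numbers invert to sum to nine: 4 + 5 = 9, so a fourth inverts to a fifth.
The quality also flips — perfect stays perfect — giving a perfect fifth.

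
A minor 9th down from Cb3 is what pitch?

Counting two letter names plus an octave down from C lands on B.
A minor ninth spans 13 semitones, so from Cb3 the target pitch is Bb1.

Bb1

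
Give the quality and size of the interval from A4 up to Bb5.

A to B spans two letter names (A-B), plus an octave: a ninth.
At 13 semitones, A4→Bb5 falls one short of a major ninth: minor.
(Equivalently, a compound minor second: a minor second plus an octave.)

minor ninth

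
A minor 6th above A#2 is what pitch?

F#3

Counting six letter names up from A lands on F.
A minor sixth spans 8 semitones, so from A#2 the target pitch is F#3.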